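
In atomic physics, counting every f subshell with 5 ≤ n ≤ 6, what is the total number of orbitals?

An f subshell (ℓ = 3) exists for every n ≥ 4, so shells n = 5, 6 each contribute one — 2 subshells.
Since each f subshell has 2·3+1 = 7 orbitals, the total is 2 × 7 = 14.

14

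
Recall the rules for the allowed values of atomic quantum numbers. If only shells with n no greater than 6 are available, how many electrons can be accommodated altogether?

182

Total orbitals = 1² + 2² + 3² + 4² + 5² + 6² = 91. Doubling for spin gives 182 electrons.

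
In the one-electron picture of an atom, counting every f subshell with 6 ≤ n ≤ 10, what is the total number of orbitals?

An f subshell (l = 3) exists for every n ≥ 4, so shells n = 6, 7, 8, 9, 10 each contribute one — 5 subshells.
Since each f subshell has 2·3+1 = 7 orbitals, the total is 5 × 7 = 35.

35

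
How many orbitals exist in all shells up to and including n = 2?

5

Total orbitals = 1² + 2² = 5.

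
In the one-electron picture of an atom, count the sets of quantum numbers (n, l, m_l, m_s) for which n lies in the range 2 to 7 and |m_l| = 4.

Go shell by shell, enumerating (l, m_l) with |m_l| = 4:
n=5 → 2; n=6 → 4; n=7 → 6.
Orbitals: 2 + 4 + 6 = 12. Including both spin states (m_s = ±1/2) gives 2 × 12 = 24 states.

24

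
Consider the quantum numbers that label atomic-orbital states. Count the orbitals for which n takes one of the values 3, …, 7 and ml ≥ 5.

Per-shell orbital counts meeting the constraint:
n=6 → 1; n=7 → 3.
Total orbitals: 1 + 3 = 4.

4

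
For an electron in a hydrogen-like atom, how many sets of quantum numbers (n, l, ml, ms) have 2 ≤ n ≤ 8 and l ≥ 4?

Go shell by shell, enumerating (l, ml) with l ≥ 4:
n=5 → 9; n=6 → 20; n=7 → 33; n=8 → 48.
Orbitals: 9 + 20 + 33 + 48 = 110. Including both spin states (ms = ±1/2) gives 2 × 110 = 220 states.

220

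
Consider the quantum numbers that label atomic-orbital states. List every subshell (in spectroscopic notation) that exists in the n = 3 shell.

3s, 3p, 3d

For n = 3, l runs from 0 to 2. In spectroscopic notation l = 0,1,2,… ↔ s,p,d,f,g,h,i, so the subshells are 3s, 3p, 3d.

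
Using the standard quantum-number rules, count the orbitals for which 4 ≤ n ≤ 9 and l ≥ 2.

Count contributing orbitals for each principal shell:
n=4 → 12; n=5 → 21; n=6 → 32; n=7 → 45; n=8 → 60; n=9 → 77.
Total orbitals: 12 + 21 + 32 + 45 + 60 + 77 = 247.

247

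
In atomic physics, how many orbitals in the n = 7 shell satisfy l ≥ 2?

45

Orbitals with l ≥ 2, by l: l=2 → 5; l=3 → 7; l=4 → 9; l=5 → 11; l=6 → 13.
Total orbitals: 5 + 7 + 9 + 11 + 13 = 45.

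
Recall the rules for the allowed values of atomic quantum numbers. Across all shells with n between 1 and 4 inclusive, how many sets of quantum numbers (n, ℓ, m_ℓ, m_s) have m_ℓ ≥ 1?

20

For each n in the range, tally the orbitals obeying m_ℓ ≥ 1:
n=2 → 1; n=3 → 3; n=4 → 6.
Orbitals: 1 + 3 + 6 = 10. Including both spin states (m_s = ±1/2) gives 2 × 10 = 20 states.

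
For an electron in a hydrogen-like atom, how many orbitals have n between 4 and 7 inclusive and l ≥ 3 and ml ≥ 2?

For each n in the range, tally the orbitals obeying l ≥ 3 and ml ≥ 2:
n=4 → 2; n=5 → 5; n=6 → 9; n=7 → 14.
Total orbitals: 2 + 5 + 9 + 14 = 30.

30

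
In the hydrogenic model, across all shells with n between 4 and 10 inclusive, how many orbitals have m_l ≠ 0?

Work shell by shell — for each n, count the (l, m_l) pairs that satisfy m_l ≠ 0:
n=4 → 12; n=5 → 20; n=6 → 30; n=7 → 42; n=8 → 56; n=9 → 72; n=10 → 90.
Total orbitals: 12 + 20 + 30 + 42 + 56 + 72 + 90 = 322.

322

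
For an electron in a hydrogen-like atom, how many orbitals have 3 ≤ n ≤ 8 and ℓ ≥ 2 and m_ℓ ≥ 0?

98

Treat each shell separately and count matching orbitals:
n=3 → 3; n=4 → 7; n=5 → 12; n=6 → 18; n=7 → 25; n=8 → 33.
Total orbitals: 3 + 7 + 12 + 18 + 25 + 33 = 98.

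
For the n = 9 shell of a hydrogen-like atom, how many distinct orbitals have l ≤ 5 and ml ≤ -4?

Per l-value: l=4 → 1; l=5 → 2.
Total orbitals: 1 + 2 = 3.

3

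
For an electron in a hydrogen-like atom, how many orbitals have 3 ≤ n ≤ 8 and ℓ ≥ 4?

110

Work shell by shell — for each n, count the (ℓ, m_ℓ) pairs that satisfy ℓ ≥ 4:
n=5 → 9; n=6 → 20; n=7 → 33; n=8 → 48.
Total orbitals: 9 + 20 + 33 + 48 = 110.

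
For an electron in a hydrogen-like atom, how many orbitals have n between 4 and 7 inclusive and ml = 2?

14

For each n in the range, tally the orbitals obeying ml = 2:
n=4 → 2; n=5 → 3; n=6 → 4; n=7 → 5.
Total orbitals: 2 + 3 + 4 + 5 = 14.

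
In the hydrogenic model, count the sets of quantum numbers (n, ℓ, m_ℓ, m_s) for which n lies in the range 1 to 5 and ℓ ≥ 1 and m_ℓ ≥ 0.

60

Go shell by shell, enumerating (ℓ, m_ℓ) with ℓ ≥ 1 and m_ℓ ≥ 0:
n=2 → 2; n=3 → 5; n=4 → 9; n=5 → 14.
Orbitals: 2 + 5 + 9 + 14 = 30. Including both spin states (m_s = ±1/2) gives 2 × 30 = 60 states.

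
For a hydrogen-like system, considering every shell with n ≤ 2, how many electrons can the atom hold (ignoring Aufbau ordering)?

10

Total orbitals = 1² + 2² = 5. Doubling for spin gives 10 electrons.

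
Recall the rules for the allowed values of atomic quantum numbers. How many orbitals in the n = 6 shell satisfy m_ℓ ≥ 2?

For n = 6, ℓ ranges over 0 … 5.
The (ℓ, m_ℓ) pairs meeting m_ℓ ≥ 2 give: ℓ=2 → 1; ℓ=3 → 2; ℓ=4 → 3; ℓ=5 → 4.
Total orbitals: 1 + 2 + 3 + 4 = 10.

10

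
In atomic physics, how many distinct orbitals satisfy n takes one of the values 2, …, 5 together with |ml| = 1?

20

Go shell by shell, enumerating (l, ml) with |ml| = 1:
n=2 → 2; n=3 → 4; n=4 → 6; n=5 → 8.
Total orbitals: 2 + 4 + 6 + 8 = 20.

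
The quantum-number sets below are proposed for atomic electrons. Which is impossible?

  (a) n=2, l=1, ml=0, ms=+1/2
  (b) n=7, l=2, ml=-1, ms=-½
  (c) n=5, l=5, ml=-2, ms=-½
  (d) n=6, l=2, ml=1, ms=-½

(c) has l = 5 ≥ n = 5, violating 0 ≤ l ≤ n−1.
The remaining sets (a), (b), (d) satisfy all four rules.

(c)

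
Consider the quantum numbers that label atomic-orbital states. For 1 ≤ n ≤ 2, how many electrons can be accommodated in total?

Total orbitals = 1² + 2² = 5. Doubling for spin gives 10 electrons.

10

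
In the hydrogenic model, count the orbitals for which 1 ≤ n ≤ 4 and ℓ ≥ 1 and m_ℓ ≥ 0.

Work shell by shell — for each n, count the (ℓ, m_ℓ) pairs that satisfy ℓ ≥ 1 and m_ℓ ≥ 0:
n=2 → 2; n=3 → 5; n=4 → 9.
Total orbitals: 2 + 5 + 9 = 16.

16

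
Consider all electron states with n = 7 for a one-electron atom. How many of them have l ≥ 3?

The n = 7 shell has l = 0 through 6; check each.
Per l-value: l=3 → 7; l=4 → 9; l=5 → 11; l=6 → 13.
Orbitals: 7 + 9 + 11 + 13 = 40. Each orbital carries two spin states, so 40 × 2 = 80 states.

80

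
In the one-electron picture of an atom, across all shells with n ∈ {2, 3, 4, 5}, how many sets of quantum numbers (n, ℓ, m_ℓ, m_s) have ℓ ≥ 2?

Go shell by shell, enumerating (ℓ, m_ℓ) with ℓ ≥ 2:
n=3 → 5; n=4 → 12; n=5 → 21.
Orbitals: 5 + 12 + 21 = 38. Including both spin states (m_s = ±1/2) gives 2 × 38 = 76 states.

76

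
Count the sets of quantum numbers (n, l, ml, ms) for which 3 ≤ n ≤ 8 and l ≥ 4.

220

Go shell by shell, enumerating (l, ml) with l ≥ 4:
n=5 → 9; n=6 → 20; n=7 → 33; n=8 → 48.
Orbitals: 9 + 20 + 33 + 48 = 110. Including both spin states (ms = ±1/2) gives 2 × 110 = 220 states.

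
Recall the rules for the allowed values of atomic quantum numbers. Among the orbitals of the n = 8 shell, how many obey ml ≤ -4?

For n = 8, l ranges over 0 … 7.
Orbitals with ml ≤ -4, by l: l=4 → 1; l=5 → 2; l=6 → 3; l=7 → 4.
Total orbitals: 1 + 2 + 3 + 4 = 10.

10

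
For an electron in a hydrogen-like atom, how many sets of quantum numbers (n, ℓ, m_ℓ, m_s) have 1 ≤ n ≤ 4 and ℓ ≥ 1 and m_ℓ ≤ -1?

For each n in the range, tally the orbitals obeying ℓ ≥ 1 and m_ℓ ≤ -1:
n=2 → 1; n=3 → 3; n=4 → 6.
Orbitals: 1 + 3 + 6 = 10. Including both spin states (m_s = ±1/2) gives 2 × 10 = 20 states.

20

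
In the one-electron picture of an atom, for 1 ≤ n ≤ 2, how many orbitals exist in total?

Total orbitals = 1² + 2² = 5.

5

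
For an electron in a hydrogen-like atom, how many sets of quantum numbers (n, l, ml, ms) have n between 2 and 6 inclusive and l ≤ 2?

Go shell by shell, enumerating (l, ml) with l ≤ 2:
n=2 → 4; n=3 → 9; n=4 → 9; n=5 → 9; n=6 → 9.
Orbitals: 4 + 9 + 9 + 9 + 9 = 40. Including both spin states (ms = ±1/2) gives 2 × 40 = 80 states.

80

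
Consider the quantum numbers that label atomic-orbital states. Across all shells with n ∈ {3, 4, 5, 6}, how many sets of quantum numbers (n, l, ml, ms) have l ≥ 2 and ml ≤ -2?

40

Work shell by shell — for each n, count the (l, ml) pairs that satisfy l ≥ 2 and ml ≤ -2:
n=3 → 1; n=4 → 3; n=5 → 6; n=6 → 10.
Orbitals: 1 + 3 + 6 + 10 = 20. Including both spin states (ms = ±1/2) gives 2 × 20 = 40 states.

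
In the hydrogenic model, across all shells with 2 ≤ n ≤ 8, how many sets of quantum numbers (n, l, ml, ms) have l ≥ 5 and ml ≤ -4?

Count contributing orbitals for each principal shell:
n=6 → 2; n=7 → 5; n=8 → 9.
Orbitals: 2 + 5 + 9 = 16. Including both spin states (ms = ±1/2) gives 2 × 16 = 32 states.

32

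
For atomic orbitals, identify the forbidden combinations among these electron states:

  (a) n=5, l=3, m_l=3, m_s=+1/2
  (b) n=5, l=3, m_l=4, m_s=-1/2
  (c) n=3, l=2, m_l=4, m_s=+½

(b) has |m_l| = 4 > l = 3, violating −l ≤ m_l ≤ l.
(c) has |m_l| = 4 > l = 2, violating −l ≤ m_l ≤ l.
The remaining set (a) satisfies all four rules.

(b) and (c)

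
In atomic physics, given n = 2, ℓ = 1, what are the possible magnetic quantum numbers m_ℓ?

m_ℓ takes every integer from −ℓ to +ℓ. With ℓ = 1 that gives the 3 values -1, 0, 1.

-1, 0, 1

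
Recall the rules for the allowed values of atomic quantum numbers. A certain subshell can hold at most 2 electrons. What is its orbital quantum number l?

2(2l+1) = 2 ⇒ 2l+1 = 1 ⇒ l = 0.

l = 0 (s)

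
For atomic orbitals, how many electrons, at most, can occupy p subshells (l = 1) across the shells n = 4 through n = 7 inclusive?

A p subshell (l = 1) exists for every n ≥ 2, so shells n = 4, 5, 6, 7 each contribute one — 4 subshells.
Since each p subshell holds 2(2·1+1) = 6 electrons, the total is 4 × 6 = 24.

24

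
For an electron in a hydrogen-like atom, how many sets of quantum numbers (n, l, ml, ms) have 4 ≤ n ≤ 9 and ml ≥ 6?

Treat each shell separately and count matching orbitals:
n=7 → 1; n=8 → 3; n=9 → 6.
Orbitals: 1 + 3 + 6 = 10. Including both spin states (ms = ±1/2) gives 2 × 10 = 20 states.

20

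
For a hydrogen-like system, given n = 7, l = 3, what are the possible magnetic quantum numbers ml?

ml takes every integer from −l to +l. With l = 3 that gives the 7 values -3, -2, -1, 0, 1, 2, 3.

-3, -2, -1, 0, 1, 2, 3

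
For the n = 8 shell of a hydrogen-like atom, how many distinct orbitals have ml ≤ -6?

3

The n = 8 shell has l = 0 through 7; check each.
Orbitals with ml ≤ -6, by l: l=6 → 1; l=7 → 2.
Total orbitals: 1 + 2 = 3.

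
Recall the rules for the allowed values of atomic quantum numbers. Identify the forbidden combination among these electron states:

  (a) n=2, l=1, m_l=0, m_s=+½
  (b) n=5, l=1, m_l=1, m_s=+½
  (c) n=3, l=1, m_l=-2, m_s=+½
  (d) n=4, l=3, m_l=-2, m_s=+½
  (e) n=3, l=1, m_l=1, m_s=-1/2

(c) has |m_l| = 2 > l = 1, violating −l ≤ m_l ≤ l.
The remaining sets (a), (b), (d), (e) satisfy all four rules.

(c)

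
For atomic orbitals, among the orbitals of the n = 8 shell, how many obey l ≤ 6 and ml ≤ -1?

With n = 8 the allowed l are 0, 1, …, 7.
The (l, ml) pairs meeting l ≤ 6 and ml ≤ -1 give: l=1 → 1; l=2 → 2; l=3 → 3; l=4 → 4; l=5 → 5; l=6 → 6.
Total orbitals: 1 + 2 + 3 + 4 + 5 + 6 = 21.

21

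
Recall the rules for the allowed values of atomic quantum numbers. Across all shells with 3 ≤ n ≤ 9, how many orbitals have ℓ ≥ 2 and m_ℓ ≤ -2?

For each n in the range, tally the orbitals obeying ℓ ≥ 2 and m_ℓ ≤ -2:
n=3 → 1; n=4 → 3; n=5 → 6; n=6 → 10; n=7 → 15; n=8 → 21; n=9 → 28.
Total orbitals: 1 + 3 + 6 + 10 + 15 + 21 + 28 = 84.

84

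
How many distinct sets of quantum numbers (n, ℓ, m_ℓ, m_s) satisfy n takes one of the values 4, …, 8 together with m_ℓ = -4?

20

Work shell by shell — for each n, count the (ℓ, m_ℓ) pairs that satisfy m_ℓ = -4:
n=5 → 1; n=6 → 2; n=7 → 3; n=8 → 4.
Orbitals: 1 + 2 + 3 + 4 = 10. Including both spin states (m_s = ±1/2) gives 2 × 10 = 20 states.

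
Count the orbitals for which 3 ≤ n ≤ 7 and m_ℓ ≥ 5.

4

Go shell by shell, enumerating (ℓ, m_ℓ) with m_ℓ ≥ 5:
n=6 → 1; n=7 → 3.
Total orbitals: 1 + 3 = 4.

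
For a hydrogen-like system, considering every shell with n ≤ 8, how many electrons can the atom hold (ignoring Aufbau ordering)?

408

Total orbitals = 1² + 2² + 3² + 4² + 5² + 6² + 7² + 8² = 204. Doubling for spin gives 408 electrons.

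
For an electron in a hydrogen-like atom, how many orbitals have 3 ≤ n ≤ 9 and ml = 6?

6

Go shell by shell, enumerating (l, ml) with ml = 6:
n=7 → 1; n=8 → 2; n=9 → 3.
Total orbitals: 1 + 2 + 3 = 6.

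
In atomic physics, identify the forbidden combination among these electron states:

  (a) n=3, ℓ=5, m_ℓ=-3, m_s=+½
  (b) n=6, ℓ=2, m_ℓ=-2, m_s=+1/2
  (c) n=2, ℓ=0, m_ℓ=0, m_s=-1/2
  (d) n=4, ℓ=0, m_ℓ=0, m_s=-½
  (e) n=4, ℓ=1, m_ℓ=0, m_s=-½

(a)

(a) has ℓ = 5 ≥ n = 3, violating 0 ≤ ℓ ≤ n−1.
The remaining sets (b), (c), (d), (e) satisfy all four rules.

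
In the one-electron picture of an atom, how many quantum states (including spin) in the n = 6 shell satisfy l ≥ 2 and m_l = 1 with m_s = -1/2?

The (l, m_l) pairs meeting l ≥ 2 and m_l = 1 give: l=2 → 1; l=3 → 1; l=4 → 1; l=5 → 1.
Orbitals: 1 + 1 + 1 + 1 = 4. With m_s fixed to a single value there is one state per orbital, giving 4 states.

4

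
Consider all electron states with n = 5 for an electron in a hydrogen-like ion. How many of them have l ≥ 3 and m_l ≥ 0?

18

For n = 5, l ranges over 0 … 4.
Per l-value: l=3 → 4; l=4 → 5.
Orbitals: 4 + 5 = 9. Each orbital carries two spin states, so 9 × 2 = 18 states.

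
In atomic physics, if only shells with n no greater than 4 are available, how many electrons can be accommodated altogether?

60

Total orbitals = 1² + 2² + 3² + 4² = 30. Doubling for spin gives 60 electrons.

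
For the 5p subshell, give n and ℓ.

The leading integer gives n = 5; the letter 'p' means ℓ = 1.

n = 5, ℓ = 1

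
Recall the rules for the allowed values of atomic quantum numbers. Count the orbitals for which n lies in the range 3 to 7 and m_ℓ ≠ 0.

110

Work shell by shell — for each n, count the (ℓ, m_ℓ) pairs that satisfy m_ℓ ≠ 0:
n=3 → 6; n=4 → 12; n=5 → 20; n=6 → 30; n=7 → 42.
Total orbitals: 6 + 12 + 20 + 30 + 42 = 110.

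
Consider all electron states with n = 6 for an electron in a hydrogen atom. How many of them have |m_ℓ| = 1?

The (ℓ, m_ℓ) pairs meeting |m_ℓ| = 1 give: ℓ=1 → 2; ℓ=2 → 2; ℓ=3 → 2; ℓ=4 → 2; ℓ=5 → 2.
Orbitals: 2 + 2 + 2 + 2 + 2 = 10. Each orbital carries two spin states, so 10 × 2 = 20 states.

20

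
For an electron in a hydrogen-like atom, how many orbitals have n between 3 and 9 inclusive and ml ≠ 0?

Count contributing orbitals for each principal shell:
n=3 → 6; n=4 → 12; n=5 → 20; n=6 → 30; n=7 → 42; n=8 → 56; n=9 → 72.
Total orbitals: 6 + 12 + 20 + 30 + 42 + 56 + 72 = 238.

238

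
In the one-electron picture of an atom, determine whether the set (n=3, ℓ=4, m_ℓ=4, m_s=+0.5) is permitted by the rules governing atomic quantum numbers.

Invalid

The orbital quantum number must satisfy 0 ≤ ℓ ≤ n−1. With n = 3 the allowed ℓ values are 0, 1, 2, so ℓ = 4 is out of range.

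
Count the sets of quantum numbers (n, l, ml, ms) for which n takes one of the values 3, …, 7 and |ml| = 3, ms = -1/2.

20

Treat each shell separately and count matching orbitals:
n=4 → 2; n=5 → 4; n=6 → 6; n=7 → 8.
Orbitals: 2 + 4 + 6 + 8 = 20. With ms fixed to -1/2 there is one state per orbital, so 20 states.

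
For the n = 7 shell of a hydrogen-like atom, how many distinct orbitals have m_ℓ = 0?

Go through ℓ = 0, …, 6 (the values permitted for n = 7).
Orbitals with m_ℓ = 0, by ℓ: ℓ=0 → 1; ℓ=1 → 1; ℓ=2 → 1; ℓ=3 → 1; ℓ=4 → 1; ℓ=5 → 1; ℓ=6 → 1.
Total orbitals: 1 + 1 + 1 + 1 + 1 + 1 + 1 = 7.

7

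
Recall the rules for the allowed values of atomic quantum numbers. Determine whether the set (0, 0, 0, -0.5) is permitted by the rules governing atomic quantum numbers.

No

The principal quantum number must be a positive integer (n ≥ 1), but here n = 0.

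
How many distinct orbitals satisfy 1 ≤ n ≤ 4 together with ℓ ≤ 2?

23

Work shell by shell — for each n, count the (ℓ, m_ℓ) pairs that satisfy ℓ ≤ 2:
n=1 → 1; n=2 → 4; n=3 → 9; n=4 → 9.
Total orbitals: 1 + 4 + 9 + 9 = 23.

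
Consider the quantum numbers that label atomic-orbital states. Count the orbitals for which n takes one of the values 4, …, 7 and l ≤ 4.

91

Go shell by shell, enumerating (l, m_l) with l ≤ 4:
n=4 → 16; n=5 → 25; n=6 → 25; n=7 → 25.
Total orbitals: 16 + 25 + 25 + 25 = 91.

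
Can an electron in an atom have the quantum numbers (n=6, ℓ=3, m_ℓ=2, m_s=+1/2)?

Yes

n = 6 is a positive integer. ℓ = 3 satisfies 0 ≤ ℓ ≤ n−1 = 5. m_ℓ = 2 lies in the range −ℓ … +ℓ (here −3 … 3). m_s = +1/2 is one of ±1/2.
All four constraints are satisfied.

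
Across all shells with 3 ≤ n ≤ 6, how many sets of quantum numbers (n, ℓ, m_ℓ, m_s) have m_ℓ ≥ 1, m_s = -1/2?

Go shell by shell, enumerating (ℓ, m_ℓ) with m_ℓ ≥ 1:
n=3 → 3; n=4 → 6; n=5 → 10; n=6 → 15.
Orbitals: 3 + 6 + 10 + 15 = 34. With m_s fixed to -1/2 there is one state per orbital, so 34 states.

34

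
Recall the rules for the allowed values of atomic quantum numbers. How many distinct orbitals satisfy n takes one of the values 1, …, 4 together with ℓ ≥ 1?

Count contributing orbitals for each principal shell:
n=2 → 3; n=3 → 8; n=4 → 15.
Total orbitals: 3 + 8 + 15 = 26.

26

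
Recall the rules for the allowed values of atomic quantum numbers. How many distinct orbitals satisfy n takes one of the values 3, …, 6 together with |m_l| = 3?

12

Treat each shell separately and count matching orbitals:
n=4 → 2; n=5 → 4; n=6 → 6.
Total orbitals: 2 + 4 + 6 = 12.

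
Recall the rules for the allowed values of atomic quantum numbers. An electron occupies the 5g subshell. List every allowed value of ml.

-4, -3, -2, -1, 0, 1, 2, 3, 4

The 5g subshell has l = 4, and ml takes every integer from −l to +l. With l = 4 that gives the 9 values -4, -3, -2, -1, 0, 1, 2, 3, 4.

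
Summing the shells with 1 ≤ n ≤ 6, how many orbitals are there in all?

91

Shell n has n² orbitals: 1²=1 + 2²=4 + 3²=9 + 4²=16 + 5²=25 + 6²=36 = 91 orbitals.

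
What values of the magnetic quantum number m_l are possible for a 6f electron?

The 6f subshell has l = 3, and m_l takes every integer from −l to +l. With l = 3 that gives the 7 values -3, -2, -1, 0, 1, 2, 3.

-3, -2, -1, 0, 1, 2, 3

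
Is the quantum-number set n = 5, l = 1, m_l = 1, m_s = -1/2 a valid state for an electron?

Allowed

n = 5 is a positive integer. l = 1 satisfies 0 ≤ l ≤ n−1 = 4. m_l = 1 lies in the range −l … +l (here −1 … 1). m_s = -1/2 is one of ±1/2.
All four constraints are satisfied.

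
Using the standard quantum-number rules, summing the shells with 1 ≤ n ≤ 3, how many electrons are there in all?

Shell n has n² orbitals: 1²=1 + 2²=4 + 3²=9 = 14 orbitals.
Two spin states per orbital: 2 × 14 = 28 electrons.

28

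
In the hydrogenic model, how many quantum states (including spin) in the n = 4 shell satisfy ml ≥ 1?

The n = 4 shell has l = 0 through 3; check each.
Contributions: l=1 → 1; l=2 → 2; l=3 → 3.
Orbitals: 1 + 2 + 3 = 6. Each orbital carries two spin states, so 6 × 2 = 12 states.

12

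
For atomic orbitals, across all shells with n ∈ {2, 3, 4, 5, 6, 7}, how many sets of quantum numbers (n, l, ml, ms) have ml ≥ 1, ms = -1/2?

56

For each n in the range, tally the orbitals obeying ml ≥ 1:
n=2 → 1; n=3 → 3; n=4 → 6; n=5 → 10; n=6 → 15; n=7 → 21.
Orbitals: 1 + 3 + 6 + 10 + 15 + 21 = 56. With ms fixed to -1/2 there is one state per orbital, so 56 states.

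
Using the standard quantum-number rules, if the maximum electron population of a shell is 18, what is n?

2n² = 18 ⇒ n² = 9 ⇒ n = 3.

n = 3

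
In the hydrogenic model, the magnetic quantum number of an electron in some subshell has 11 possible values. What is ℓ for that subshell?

m_ℓ ranges over 2ℓ+1 integers, so 2ℓ+1 = 11 ⇒ ℓ = 5.

ℓ = 5 (h)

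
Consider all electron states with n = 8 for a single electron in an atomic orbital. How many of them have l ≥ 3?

110

For n = 8, l ranges over 0 … 7.
Contributions: l=3 → 7; l=4 → 9; l=5 → 11; l=6 → 13; l=7 → 15.
Orbitals: 7 + 9 + 11 + 13 + 15 = 55. Each orbital carries two spin states, so 55 × 2 = 110 states.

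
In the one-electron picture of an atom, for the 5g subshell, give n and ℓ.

n = 5, ℓ = 4

The leading integer gives n = 5; the letter 'g' means ℓ = 4.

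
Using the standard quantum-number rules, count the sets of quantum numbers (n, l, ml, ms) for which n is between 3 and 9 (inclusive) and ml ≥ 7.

For each n in the range, tally the orbitals obeying ml ≥ 7:
n=8 → 1; n=9 → 3.
Orbitals: 1 + 3 = 4. Including both spin states (ms = ±1/2) gives 2 × 4 = 8 states.

8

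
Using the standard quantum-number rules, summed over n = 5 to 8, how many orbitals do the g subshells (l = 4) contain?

A g subshell (l = 4) exists for every n ≥ 5, so shells n = 5, 6, 7, 8 each contribute one — 4 subshells.
Since each g subshell has 2·4+1 = 9 orbitals, the total is 4 × 9 = 36.

36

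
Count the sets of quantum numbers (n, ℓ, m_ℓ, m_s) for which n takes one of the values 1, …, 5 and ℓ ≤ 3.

Go shell by shell, enumerating (ℓ, m_ℓ) with ℓ ≤ 3:
n=1 → 1; n=2 → 4; n=3 → 9; n=4 → 16; n=5 → 16.
Orbitals: 1 + 4 + 9 + 16 + 16 = 46. Including both spin states (m_s = ±1/2) gives 2 × 46 = 92 states.

92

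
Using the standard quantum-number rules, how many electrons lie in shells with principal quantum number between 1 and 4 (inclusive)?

60

Shell n has n² orbitals: 1²=1 + 2²=4 + 3²=9 + 4²=16 = 30 orbitals.
Two spin states per orbital: 2 × 30 = 60 electrons.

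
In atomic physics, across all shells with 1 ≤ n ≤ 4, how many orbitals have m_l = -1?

6

Treat each shell separately and count matching orbitals:
n=2 → 1; n=3 → 2; n=4 → 3.
Total orbitals: 1 + 2 + 3 = 6.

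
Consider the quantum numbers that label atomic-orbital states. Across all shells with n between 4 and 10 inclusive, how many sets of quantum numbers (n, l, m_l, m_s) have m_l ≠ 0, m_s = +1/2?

322

Work shell by shell — for each n, count the (l, m_l) pairs that satisfy m_l ≠ 0:
n=4 → 12; n=5 → 20; n=6 → 30; n=7 → 42; n=8 → 56; n=9 → 72; n=10 → 90.
Orbitals: 12 + 20 + 30 + 42 + 56 + 72 + 90 = 322. With m_s fixed to +1/2 there is one state per orbital, so 322 states.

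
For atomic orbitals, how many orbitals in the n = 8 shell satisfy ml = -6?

For n = 8, l ranges over 0 … 7.
Contributions: l=6 → 1; l=7 → 1.
Total orbitals: 1 + 1 = 2.

2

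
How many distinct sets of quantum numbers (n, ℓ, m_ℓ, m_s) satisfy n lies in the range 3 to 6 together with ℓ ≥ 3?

Count contributing orbitals for each principal shell:
n=4 → 7; n=5 → 16; n=6 → 27.
Orbitals: 7 + 16 + 27 = 50. Including both spin states (m_s = ±1/2) gives 2 × 50 = 100 states.

100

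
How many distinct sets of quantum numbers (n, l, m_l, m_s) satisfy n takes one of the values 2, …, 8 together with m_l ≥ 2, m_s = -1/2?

56

For each n in the range, tally the orbitals obeying m_l ≥ 2:
n=3 → 1; n=4 → 3; n=5 → 6; n=6 → 10; n=7 → 15; n=8 → 21.
Orbitals: 1 + 3 + 6 + 10 + 15 + 21 = 56. With m_s fixed to -1/2 there is one state per orbital, so 56 states.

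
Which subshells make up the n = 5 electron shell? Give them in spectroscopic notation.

For n = 5, ℓ runs from 0 to 4. In spectroscopic notation ℓ = 0,1,2,… ↔ s,p,d,f,g,h,i, so the subshells are 5s, 5p, 5d, 5f, 5g.

5s, 5p, 5d, 5f, 5g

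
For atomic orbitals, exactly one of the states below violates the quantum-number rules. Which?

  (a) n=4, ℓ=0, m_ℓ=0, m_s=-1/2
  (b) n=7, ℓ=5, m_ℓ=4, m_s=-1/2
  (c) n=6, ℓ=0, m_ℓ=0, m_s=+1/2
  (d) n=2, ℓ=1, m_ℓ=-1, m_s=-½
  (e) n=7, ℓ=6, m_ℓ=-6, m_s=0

(e) has m_s = 0, but an electron's spin must be ±1/2.
The remaining sets (a), (b), (c), (d) satisfy all four rules.

(e)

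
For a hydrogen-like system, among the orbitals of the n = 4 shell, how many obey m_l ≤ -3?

1

Contributions: l=3 → 1.
Total orbitals: 1.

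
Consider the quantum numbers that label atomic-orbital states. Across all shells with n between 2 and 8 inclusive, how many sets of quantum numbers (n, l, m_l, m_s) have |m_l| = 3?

60

Count contributing orbitals for each principal shell:
n=4 → 2; n=5 → 4; n=6 → 6; n=7 → 8; n=8 → 10.
Orbitals: 2 + 4 + 6 + 8 + 10 = 30. Including both spin states (m_s = ±1/2) gives 2 × 30 = 60 states.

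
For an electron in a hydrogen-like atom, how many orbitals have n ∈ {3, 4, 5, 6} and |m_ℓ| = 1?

28

Count contributing orbitals for each principal shell:
n=3 → 4; n=4 → 6; n=5 → 8; n=6 → 10.
Total orbitals: 4 + 6 + 8 + 10 = 28.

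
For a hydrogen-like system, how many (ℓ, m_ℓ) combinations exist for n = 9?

81

The n = 9 shell contains n² = 9² = 81 orbitals.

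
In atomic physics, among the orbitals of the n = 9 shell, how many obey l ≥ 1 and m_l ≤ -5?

For n = 9, l ranges over 0 … 8.
Per l-value: l=5 → 1; l=6 → 2; l=7 → 3; l=8 → 4.
Total orbitals: 1 + 2 + 3 + 4 = 10.

10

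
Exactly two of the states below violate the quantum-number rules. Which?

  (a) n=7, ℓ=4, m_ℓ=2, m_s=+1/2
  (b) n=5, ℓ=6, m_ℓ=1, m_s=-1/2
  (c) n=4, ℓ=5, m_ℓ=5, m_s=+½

(b) has ℓ = 6 ≥ n = 5, violating 0 ≤ ℓ ≤ n−1.
(c) has ℓ = 5 ≥ n = 4, violating 0 ≤ ℓ ≤ n−1.
The remaining set (a) satisfies all four rules.

(b) and (c)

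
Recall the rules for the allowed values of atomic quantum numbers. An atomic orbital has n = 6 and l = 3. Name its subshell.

6f

l = 3 corresponds to the letter 'f', so the subshell is 6f.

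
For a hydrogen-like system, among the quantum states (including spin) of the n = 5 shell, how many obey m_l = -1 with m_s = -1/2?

4

For n = 5, l ranges over 0 … 4.
Per l-value: l=1 → 1; l=2 → 1; l=3 → 1; l=4 → 1.
Orbitals: 1 + 1 + 1 + 1 = 4. With m_s fixed to a single value there is one state per orbital, giving 4 states.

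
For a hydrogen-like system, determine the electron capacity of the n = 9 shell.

A shell holds 2n² electrons: 2 × 9² = 2 × 81 = 162.

162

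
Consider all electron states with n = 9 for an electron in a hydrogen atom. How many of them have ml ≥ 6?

12

With n = 9 the allowed l are 0, 1, …, 8.
Per l-value: l=6 → 1; l=7 → 2; l=8 → 3.
Orbitals: 1 + 2 + 3 = 6. Each orbital carries two spin states, so 6 × 2 = 12 states.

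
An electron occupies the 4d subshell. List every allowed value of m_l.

The 4d subshell has l = 2, and m_l takes every integer from −l to +l. With l = 2 that gives the 5 values -2, -1, 0, 1, 2.

-2, -1, 0, 1, 2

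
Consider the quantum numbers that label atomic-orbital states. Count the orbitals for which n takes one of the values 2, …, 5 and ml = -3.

3

Treat each shell separately and count matching orbitals:
n=4 → 1; n=5 → 2.
Total orbitals: 1 + 2 = 3.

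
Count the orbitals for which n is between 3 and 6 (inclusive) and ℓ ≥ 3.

50

Count contributing orbitals for each principal shell:
n=4 → 7; n=5 → 16; n=6 → 27.
Total orbitals: 7 + 16 + 27 = 50.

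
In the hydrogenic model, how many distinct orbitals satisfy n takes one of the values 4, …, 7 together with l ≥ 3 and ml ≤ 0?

50

For each n in the range, tally the orbitals obeying l ≥ 3 and ml ≤ 0:
n=4 → 4; n=5 → 9; n=6 → 15; n=7 → 22.
Total orbitals: 4 + 9 + 15 + 22 = 50.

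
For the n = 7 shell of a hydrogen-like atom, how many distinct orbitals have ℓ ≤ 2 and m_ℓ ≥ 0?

Go through ℓ = 0, …, 6 (the values permitted for n = 7).
The (ℓ, m_ℓ) pairs meeting ℓ ≤ 2 and m_ℓ ≥ 0 give: ℓ=0 → 1; ℓ=1 → 2; ℓ=2 → 3.
Total orbitals: 1 + 2 + 3 = 6.

6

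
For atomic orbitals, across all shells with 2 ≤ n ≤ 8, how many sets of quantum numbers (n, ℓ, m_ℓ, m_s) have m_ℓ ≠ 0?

Per-shell orbital counts meeting the constraint:
n=2 → 2; n=3 → 6; n=4 → 12; n=5 → 20; n=6 → 30; n=7 → 42; n=8 → 56.
Orbitals: 2 + 6 + 12 + 20 + 30 + 42 + 56 = 168. Including both spin states (m_s = ±1/2) gives 2 × 168 = 336 states.

336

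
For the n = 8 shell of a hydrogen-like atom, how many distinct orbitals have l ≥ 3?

Contributions: l=3 → 7; l=4 → 9; l=5 → 11; l=6 → 13; l=7 → 15.
Total orbitals: 7 + 9 + 11 + 13 + 15 = 55.

55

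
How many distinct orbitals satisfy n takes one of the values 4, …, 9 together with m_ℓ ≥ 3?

56

Work shell by shell — for each n, count the (ℓ, m_ℓ) pairs that satisfy m_ℓ ≥ 3:
n=4 → 1; n=5 → 3; n=6 → 6; n=7 → 10; n=8 → 15; n=9 → 21.
Total orbitals: 1 + 3 + 6 + 10 + 15 + 21 = 56.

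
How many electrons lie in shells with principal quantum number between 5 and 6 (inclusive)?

Shell n has n² orbitals: 5²=25 + 6²=36 = 61 orbitals.
Two spin states per orbital: 2 × 61 = 122 electrons.

122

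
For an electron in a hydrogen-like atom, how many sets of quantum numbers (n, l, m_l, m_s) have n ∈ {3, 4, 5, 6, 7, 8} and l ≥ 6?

Work shell by shell — for each n, count the (l, m_l) pairs that satisfy l ≥ 6:
n=7 → 13; n=8 → 28.
Orbitals: 13 + 28 = 41. Including both spin states (m_s = ±1/2) gives 2 × 41 = 82 states.

82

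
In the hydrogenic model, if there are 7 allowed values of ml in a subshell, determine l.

l = 3 (f)

ml ranges over 2l+1 integers, so 2l+1 = 7 ⇒ l = 3.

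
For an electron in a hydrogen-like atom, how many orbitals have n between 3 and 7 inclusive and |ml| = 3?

Per-shell orbital counts meeting the constraint:
n=4 → 2; n=5 → 4; n=6 → 6; n=7 → 8.
Total orbitals: 2 + 4 + 6 + 8 = 20.

20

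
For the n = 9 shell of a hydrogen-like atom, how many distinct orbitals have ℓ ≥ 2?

With n = 9 the allowed ℓ are 0, 1, …, 8.
Contributions: ℓ=2 → 5; ℓ=3 → 7; ℓ=4 → 9; ℓ=5 → 11; ℓ=6 → 13; ℓ=7 → 15; ℓ=8 → 17.
Total orbitals: 5 + 7 + 9 + 11 + 13 + 15 + 17 = 77.

77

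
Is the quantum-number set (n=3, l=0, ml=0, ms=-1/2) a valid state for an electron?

Valid

n = 3 is a positive integer. l = 0 satisfies 0 ≤ l ≤ n−1 = 2. ml = 0 lies in the range −l … +l (here 0). ms = -1/2 is one of ±1/2.
All four constraints are satisfied.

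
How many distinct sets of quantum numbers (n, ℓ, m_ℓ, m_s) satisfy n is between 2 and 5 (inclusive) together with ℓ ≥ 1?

For each n in the range, tally the orbitals obeying ℓ ≥ 1:
n=2 → 3; n=3 → 8; n=4 → 15; n=5 → 24.
Orbitals: 3 + 8 + 15 + 24 = 50. Including both spin states (m_s = ±1/2) gives 2 × 50 = 100 states.

100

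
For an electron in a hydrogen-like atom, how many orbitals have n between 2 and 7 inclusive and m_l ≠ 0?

112

Go shell by shell, enumerating (l, m_l) with m_l ≠ 0:
n=2 → 2; n=3 → 6; n=4 → 12; n=5 → 20; n=6 → 30; n=7 → 42.
Total orbitals: 2 + 6 + 12 + 20 + 30 + 42 = 112.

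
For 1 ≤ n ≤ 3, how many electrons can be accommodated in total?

28

Total orbitals = 1² + 2² + 3² = 14. Doubling for spin gives 28 electrons.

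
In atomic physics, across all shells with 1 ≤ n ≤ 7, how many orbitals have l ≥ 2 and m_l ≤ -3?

For each n in the range, tally the orbitals obeying l ≥ 2 and m_l ≤ -3:
n=4 → 1; n=5 → 3; n=6 → 6; n=7 → 10.
Total orbitals: 1 + 3 + 6 + 10 = 20.

20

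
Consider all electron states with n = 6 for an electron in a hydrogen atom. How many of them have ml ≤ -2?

Go through l = 0, …, 5 (the values permitted for n = 6).
The (l, ml) pairs meeting ml ≤ -2 give: l=2 → 1; l=3 → 2; l=4 → 3; l=5 → 4.
Orbitals: 1 + 2 + 3 + 4 = 10. Each orbital carries two spin states, so 10 × 2 = 20 states.

20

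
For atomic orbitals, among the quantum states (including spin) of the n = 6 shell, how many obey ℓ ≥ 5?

22

The n = 6 shell has ℓ = 0 through 5; check each.
Contributions: ℓ=5 → 11.
Orbitals: 11. Each orbital carries two spin states, so 11 × 2 = 22 states.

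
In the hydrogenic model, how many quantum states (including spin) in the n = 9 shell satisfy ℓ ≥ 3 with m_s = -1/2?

72

For n = 9, ℓ ranges over 0 … 8.
Per ℓ-value: ℓ=3 → 7; ℓ=4 → 9; ℓ=5 → 11; ℓ=6 → 13; ℓ=7 → 15; ℓ=8 → 17.
Orbitals: 7 + 9 + 11 + 13 + 15 + 17 = 72. With m_s fixed to a single value there is one state per orbital, giving 72 states.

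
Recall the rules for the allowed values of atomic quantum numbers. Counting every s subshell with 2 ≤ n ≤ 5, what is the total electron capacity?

An s subshell (ℓ = 0) exists for every n ≥ 1, so shells n = 2, 3, 4, 5 each contribute one — 4 subshells.
Since each s subshell holds 2(2·0+1) = 2 electrons, the total is 4 × 2 = 8.

8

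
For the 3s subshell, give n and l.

The leading integer gives n = 3; the letter 's' means l = 0.

n = 3, l = 0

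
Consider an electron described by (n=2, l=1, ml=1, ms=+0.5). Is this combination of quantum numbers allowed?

Allowed

n = 2 is a positive integer. l = 1 satisfies 0 ≤ l ≤ n−1 = 1. ml = 1 lies in the range −l … +l (here −1 … 1). ms = +1/2 is one of ±1/2.
All four constraints are satisfied.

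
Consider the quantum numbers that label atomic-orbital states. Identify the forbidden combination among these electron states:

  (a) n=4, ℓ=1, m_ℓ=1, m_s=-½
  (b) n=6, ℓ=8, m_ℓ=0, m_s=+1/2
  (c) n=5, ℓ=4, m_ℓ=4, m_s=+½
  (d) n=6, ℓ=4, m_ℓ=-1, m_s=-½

(b) has ℓ = 8 ≥ n = 6, violating 0 ≤ ℓ ≤ n−1.
The remaining sets (a), (c), (d) satisfy all four rules.

(b)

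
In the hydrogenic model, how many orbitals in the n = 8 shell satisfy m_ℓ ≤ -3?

15

Go through ℓ = 0, …, 7 (the values permitted for n = 8).
Orbitals with m_ℓ ≤ -3, by ℓ: ℓ=3 → 1; ℓ=4 → 2; ℓ=5 → 3; ℓ=6 → 4; ℓ=7 → 5.
Total orbitals: 1 + 2 + 3 + 4 + 5 = 15.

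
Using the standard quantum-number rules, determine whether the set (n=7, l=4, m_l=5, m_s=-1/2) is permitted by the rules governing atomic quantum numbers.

Not allowed

The magnetic quantum number must satisfy −l ≤ m_l ≤ l. With l = 4, m_l can only be -4, -3, -2, -1, 0, 1, 2, 3, 4, so m_l = 5 is forbidden.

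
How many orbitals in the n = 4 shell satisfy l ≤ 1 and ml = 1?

Per l-value: l=1 → 1.
Total orbitals: 1.

1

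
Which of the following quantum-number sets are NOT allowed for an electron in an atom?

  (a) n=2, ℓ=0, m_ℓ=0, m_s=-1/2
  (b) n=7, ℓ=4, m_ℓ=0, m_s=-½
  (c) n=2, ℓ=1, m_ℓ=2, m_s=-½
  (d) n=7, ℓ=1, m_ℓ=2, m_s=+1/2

(c) has |m_ℓ| = 2 > ℓ = 1, violating −ℓ ≤ m_ℓ ≤ ℓ.
(d) has |m_ℓ| = 2 > ℓ = 1, violating −ℓ ≤ m_ℓ ≤ ℓ.
The remaining sets (a), (b) satisfy all four rules.

(c) and (d)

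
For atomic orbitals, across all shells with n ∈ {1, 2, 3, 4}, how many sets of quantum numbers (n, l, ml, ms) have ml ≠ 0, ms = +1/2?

20

Go shell by shell, enumerating (l, ml) with ml ≠ 0:
n=2 → 2; n=3 → 6; n=4 → 12.
Orbitals: 2 + 6 + 12 = 20. With ms fixed to +1/2 there is one state per orbital, so 20 states.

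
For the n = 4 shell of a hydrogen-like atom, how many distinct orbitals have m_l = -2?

2

The (l, m_l) pairs meeting m_l = -2 give: l=2 → 1; l=3 → 1.
Total orbitals: 1 + 1 = 2.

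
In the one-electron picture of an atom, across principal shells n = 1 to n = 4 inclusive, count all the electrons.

60

Shell n has n² orbitals: 1²=1 + 2²=4 + 3²=9 + 4²=16 = 30 orbitals.
Two spin states per orbital: 2 × 30 = 60 electrons.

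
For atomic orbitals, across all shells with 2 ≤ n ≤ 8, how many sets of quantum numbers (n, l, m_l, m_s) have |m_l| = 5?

Go shell by shell, enumerating (l, m_l) with |m_l| = 5:
n=6 → 2; n=7 → 4; n=8 → 6.
Orbitals: 2 + 4 + 6 = 12. Including both spin states (m_s = ±1/2) gives 2 × 12 = 24 states.

24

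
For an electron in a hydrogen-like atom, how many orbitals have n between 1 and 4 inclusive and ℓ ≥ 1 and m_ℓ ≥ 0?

Work shell by shell — for each n, count the (ℓ, m_ℓ) pairs that satisfy ℓ ≥ 1 and m_ℓ ≥ 0:
n=2 → 2; n=3 → 5; n=4 → 9.
Total orbitals: 2 + 5 + 9 = 16.

16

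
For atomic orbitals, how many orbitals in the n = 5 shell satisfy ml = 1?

The n = 5 shell has l = 0 through 4; check each.
The (l, ml) pairs meeting ml = 1 give: l=1 → 1; l=2 → 1; l=3 → 1; l=4 → 1.
Total orbitals: 1 + 1 + 1 + 1 = 4.

4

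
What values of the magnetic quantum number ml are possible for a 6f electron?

-3, -2, -1, 0, 1, 2, 3

The 6f subshell has l = 3, and ml takes every integer from −l to +l. With l = 3 that gives the 7 values -3, -2, -1, 0, 1, 2, 3.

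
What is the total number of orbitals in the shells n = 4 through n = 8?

Shell n has n² orbitals: 4²=16 + 5²=25 + 6²=36 + 7²=49 + 8²=64 = 190 orbitals.

190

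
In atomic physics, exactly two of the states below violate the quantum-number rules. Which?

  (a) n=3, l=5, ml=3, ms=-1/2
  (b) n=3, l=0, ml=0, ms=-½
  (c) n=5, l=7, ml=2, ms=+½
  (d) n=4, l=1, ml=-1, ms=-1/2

(a) and (c)

(a) has l = 5 ≥ n = 3, violating 0 ≤ l ≤ n−1.
(c) has l = 7 ≥ n = 5, violating 0 ≤ l ≤ n−1.
The remaining sets (b), (d) satisfy all four rules.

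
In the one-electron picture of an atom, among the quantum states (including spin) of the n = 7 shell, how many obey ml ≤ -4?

With n = 7 the allowed l are 0, 1, …, 6.
Orbitals with ml ≤ -4, by l: l=4 → 1; l=5 → 2; l=6 → 3.
Orbitals: 1 + 2 + 3 = 6. Each orbital carries two spin states, so 6 × 2 = 12 states.

12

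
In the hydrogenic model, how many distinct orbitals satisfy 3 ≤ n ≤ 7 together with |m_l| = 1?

Count contributing orbitals for each principal shell:
n=3 → 4; n=4 → 6; n=5 → 8; n=6 → 10; n=7 → 12.
Total orbitals: 4 + 6 + 8 + 10 + 12 = 40.

40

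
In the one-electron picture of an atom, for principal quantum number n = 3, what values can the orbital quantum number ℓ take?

0, 1, 2

ℓ is an integer with 0 ≤ ℓ ≤ n−1, so for n = 3: ℓ = 0, 1, 2.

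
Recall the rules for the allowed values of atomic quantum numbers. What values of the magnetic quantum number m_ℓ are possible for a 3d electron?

-2, -1, 0, 1, 2

The 3d subshell has ℓ = 2, and m_ℓ takes every integer from −ℓ to +ℓ. With ℓ = 2 that gives the 5 values -2, -1, 0, 1, 2.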